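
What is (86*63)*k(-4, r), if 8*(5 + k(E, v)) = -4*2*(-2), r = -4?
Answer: -16254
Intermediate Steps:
k(E, v) = -3 (k(E, v) = -5 + (-4*2*(-2))/8 = -5 + (-8*(-2))/8 = -5 + (⅛)*16 = -5 + 2 = -3)
(86*63)*k(-4, r) = (86*63)*(-3) = 5418*(-3) = -16254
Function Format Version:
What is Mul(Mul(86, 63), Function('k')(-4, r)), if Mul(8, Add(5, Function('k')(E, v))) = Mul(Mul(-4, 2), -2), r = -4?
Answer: -16254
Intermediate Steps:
Function('k')(E, v) = -3 (Function('k')(E, v) = Add(-5, Mul(Rational(1, 8), Mul(Mul(-4, 2), -2))) = Add(-5, Mul(Rational(1, 8), Mul(-8, -2))) = Add(-5, Mul(Rational(1, 8), 16)) = Add(-5, 2) = -3)
Mul(Mul(86, 63), Function('k')(-4, r)) = Mul(Mul(86, 63), -3) = Mul(5418, -3) = -16254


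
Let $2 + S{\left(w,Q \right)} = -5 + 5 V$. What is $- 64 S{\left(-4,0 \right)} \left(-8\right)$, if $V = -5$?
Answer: $-16384$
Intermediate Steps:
$S{\left(w,Q \right)} = -32$ ($S{\left(w,Q \right)} = -2 + \left(-5 + 5 \left(-5\right)\right) = -2 - 30 = -32$)
$- 64 S{\left(-4,0 \right)} \left(-8\right) = \left(-64\right) \left(-32\right) \left(-8\right) = 2048 \left(-8\right) = -16384$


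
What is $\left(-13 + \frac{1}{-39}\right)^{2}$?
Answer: $\frac{258064}{1521} \approx 169.67$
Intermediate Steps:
$\left(-13 + \frac{1}{-39}\right)^{2} = \left(-13 - \frac{1}{39}\right)^{2} = \left(- \frac{508}{39}\right)^{2} = \frac{258064}{1521}$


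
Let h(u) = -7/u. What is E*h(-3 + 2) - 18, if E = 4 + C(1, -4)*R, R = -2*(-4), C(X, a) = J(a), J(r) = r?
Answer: -214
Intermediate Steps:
C(X, a) = a
R = 8
E = -28 (E = 4 - 4*8 = 4 - 32 = -28)
E*h(-3 + 2) - 18 = -(-196)/(-3 + 2) - 18 = -(-196)/(-1) - 18 = -(-196)*(-1) - 18 = -28*7 - 18 = -196 - 18 = -214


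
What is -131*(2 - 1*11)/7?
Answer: 1179/7 ≈ 168.43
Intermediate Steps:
-131*(2 - 1*11)/7 = -131*(2 - 11)/7 = -(-1179)/7 = -131*(-9/7) = 1179/7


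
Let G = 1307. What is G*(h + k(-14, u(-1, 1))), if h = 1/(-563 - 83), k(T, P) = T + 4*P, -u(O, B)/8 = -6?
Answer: 150288009/646 ≈ 2.3264e+5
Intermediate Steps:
u(O, B) = 48 (u(O, B) = -8*(-6) = 48)
h = -1/646 (h = 1/(-646) = -1/646 ≈ -0.0015480)
G*(h + k(-14, u(-1, 1))) = 1307*(-1/646 + (-14 + 4*48)) = 1307*(-1/646 + (-14 + 192)) = 1307*(-1/646 + 178) = 1307*(114987/646) = 150288009/646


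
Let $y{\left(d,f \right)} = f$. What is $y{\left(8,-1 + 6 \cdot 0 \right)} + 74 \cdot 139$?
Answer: $10285$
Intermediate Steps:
$y{\left(8,-1 + 6 \cdot 0 \right)} + 74 \cdot 139 = \left(-1 + 6 \cdot 0\right) + 74 \cdot 139 = \left(-1 + 0\right) + 10286 = -1 + 10286 = 10285$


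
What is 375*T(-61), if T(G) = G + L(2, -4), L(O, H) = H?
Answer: -24375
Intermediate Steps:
T(G) = -4 + G (T(G) = G - 4 = -4 + G)
375*T(-61) = 375*(-4 - 61) = 375*(-65) = -24375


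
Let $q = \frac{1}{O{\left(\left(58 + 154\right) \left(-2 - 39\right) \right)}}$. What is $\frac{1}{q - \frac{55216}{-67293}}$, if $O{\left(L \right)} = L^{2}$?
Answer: $\frac{5084044291152}{4171616573917} \approx 1.2187$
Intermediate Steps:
$q = \frac{1}{75550864}$ ($q = \frac{1}{\left(\left(58 + 154\right) \left(-2 - 39\right)\right)^{2}} = \frac{1}{\left(212 \left(-41\right)\right)^{2}} = \frac{1}{\left(-8692\right)^{2}} = \frac{1}{75550864} \approx 1.3236 \cdot 10^{-8}$)
$\frac{1}{q - \frac{55216}{-67293}} = \frac{1}{\frac{1}{75550864} - \frac{55216}{-67293}} = \frac{1}{\frac{1}{75550864} - - \frac{55216}{67293}} = \frac{1}{\frac{1}{75550864} + \frac{55216}{67293}} = \frac{1}{\frac{4171616573917}{5084044291152}} = \frac{5084044291152}{4171616573917}$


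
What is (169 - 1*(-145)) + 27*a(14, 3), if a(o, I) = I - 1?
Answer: 368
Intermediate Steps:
a(o, I) = -1 + I
(169 - 1*(-145)) + 27*a(14, 3) = (169 - 1*(-145)) + 27*(-1 + 3) = (169 + 145) + 27*2 = 314 + 54 = 368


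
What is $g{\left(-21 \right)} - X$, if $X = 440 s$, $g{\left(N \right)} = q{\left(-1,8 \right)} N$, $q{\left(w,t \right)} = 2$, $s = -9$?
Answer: $3918$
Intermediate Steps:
$g{\left(N \right)} = 2 N$
$X = -3960$ ($X = 440 \left(-9\right) = -3960$)
$g{\left(-21 \right)} - X = 2 \left(-21\right) - -3960 = -42 + 3960 = 3918$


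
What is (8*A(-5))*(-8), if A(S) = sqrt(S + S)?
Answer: -64*I*sqrt(10) ≈ -202.39*I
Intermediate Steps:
A(S) = sqrt(2)*sqrt(S) (A(S) = sqrt(2*S) = sqrt(2)*sqrt(S))
(8*A(-5))*(-8) = (8*(sqrt(2)*sqrt(-5)))*(-8) = (8*(sqrt(2)*(I*sqrt(5))))*(-8) = (8*(I*sqrt(10)))*(-8) = (8*I*sqrt(10))*(-8) = -64*I*sqrt(10)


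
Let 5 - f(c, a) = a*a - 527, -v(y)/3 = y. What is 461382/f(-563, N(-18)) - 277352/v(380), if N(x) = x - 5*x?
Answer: 95533253/662910 ≈ 144.11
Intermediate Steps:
v(y) = -3*y
N(x) = -4*x
f(c, a) = 532 - a² (f(c, a) = 5 - (a*a - 527) = 5 - (a² - 527) = 5 - (-527 + a²) = 5 + (527 - a²) = 532 - a²)
461382/f(-563, N(-18)) - 277352/v(380) = 461382/(532 - (-4*(-18))²) - 277352/((-3*380)) = 461382/(532 - 1*72²) - 277352/(-1140) = 461382/(532 - 1*5184) - 277352*(-1/1140) = 461382/(532 - 5184) + 69338/285 = 461382/(-4652) + 69338/285 = 461382*(-1/4652) + 69338/285 = -230691/2326 + 69338/285 = 95533253/662910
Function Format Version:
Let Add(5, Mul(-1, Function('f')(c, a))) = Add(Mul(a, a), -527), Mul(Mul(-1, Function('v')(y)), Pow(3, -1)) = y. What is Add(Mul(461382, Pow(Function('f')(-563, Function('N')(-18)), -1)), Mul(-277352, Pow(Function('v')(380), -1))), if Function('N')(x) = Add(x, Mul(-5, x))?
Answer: Rational(95533253, 662910) ≈ 144.11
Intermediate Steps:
Function('v')(y) = Mul(-3, y)
Function('N')(x) = Mul(-4, x)
Function('f')(c, a) = Add(532, Mul(-1, Pow(a, 2))) (Function('f')(c, a) = Add(5, Mul(-1, Add(Mul(a, a), -527))) = Add(5, Mul(-1, Add(Pow(a, 2), -527))) = Add(5, Mul(-1, Add(-527, Pow(a, 2)))) = Add(5, Add(527, Mul(-1, Pow(a, 2)))) = Add(532, Mul(-1, Pow(a, 2))))
Add(Mul(461382, Pow(Function('f')(-563, Function('N')(-18)), -1)), Mul(-277352, Pow(Function('v')(380), -1))) = Add(Mul(461382, Pow(Add(532, Mul(-1, Pow(Mul(-4, -18), 2))), -1)), Mul(-277352, Pow(Mul(-3, 380), -1))) = Add(Mul(461382, Pow(Add(532, Mul(-1, Pow(72, 2))), -1)), Mul(-277352, Pow(-1140, -1))) = Add(Mul(461382, Pow(Add(532, Mul(-1, 5184)), -1)), Mul(-277352, Rational(-1, 1140))) = Add(Mul(461382, Pow(Add(532, -5184), -1)), Rational(69338, 285)) = Add(Mul(461382, Pow(-4652, -1)), Rational(69338, 285)) = Add(Mul(461382, Rational(-1, 4652)), Rational(69338, 285)) = Add(Rational(-230691, 2326), Rational(69338, 285)) = Rational(95533253, 662910)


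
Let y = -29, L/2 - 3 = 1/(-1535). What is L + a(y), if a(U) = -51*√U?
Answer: 9208/1535 - 51*I*√29 ≈ 5.9987 - 274.64*I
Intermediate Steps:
L = 9208/1535 (L = 6 + 2/(-1535) = 6 + 2*(-1/1535) = 6 - 2/1535 = 9208/1535 ≈ 5.9987)
L + a(y) = 9208/1535 - 51*I*√29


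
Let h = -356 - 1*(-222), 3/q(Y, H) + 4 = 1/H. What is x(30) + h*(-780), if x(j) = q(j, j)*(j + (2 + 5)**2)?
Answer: 12430770/119 ≈ 1.0446e+5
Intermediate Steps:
q(Y, H) = 3/(-4 + 1/H)
h = -134 (h = -356 + 222 = -134)
x(j) = -3*j*(49 + j)/(-1 + 4*j) (x(j) = (-3*j/(-1 + 4*j))*(j + (2 + 5)**2) = (-3*j/(-1 + 4*j))*(j + 7**2) = (-3*j/(-1 + 4*j))*(j + 49) = (-3*j/(-1 + 4*j))*(49 + j) = -3*j*(49 + j)/(-1 + 4*j))
x(30) + h*(-780) = -3*30*(49 + 30)/(-1 + 4*30) - 134*(-780) = -3*30*79/(-1 + 120) + 104520 = -3*30*79/119 + 104520 = -3*30*1/119*79 + 104520 = -7110/119 + 104520 = 12430770/119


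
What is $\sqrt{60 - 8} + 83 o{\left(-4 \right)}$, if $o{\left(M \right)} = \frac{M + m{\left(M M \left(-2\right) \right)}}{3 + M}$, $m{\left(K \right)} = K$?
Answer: $2988 + 2 \sqrt{13} \approx 2995.2$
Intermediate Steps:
$o{\left(M \right)} = \frac{M - 2 M^{2}}{3 + M}$ ($o{\left(M \right)} = \frac{M + M M \left(-2\right)}{3 + M} = \frac{M + M^{2} \left(-2\right)}{3 + M} = \frac{M - 2 M^{2}}{3 + M}$)
$\sqrt{60 - 8} + 83 o{\left(-4 \right)} = \sqrt{60 - 8} + 83 \left(- \frac{4 \left(1 - -8\right)}{3 - 4}\right) = \sqrt{52} + 83 \left(- \frac{4 \left(1 + 8\right)}{-1}\right) = 2 \sqrt{13} + 83 \left(\left(-4\right) \left(-1\right) 9\right) = 2 \sqrt{13} + 83 \cdot 36 = 2 \sqrt{13} + 2988 = 2988 + 2 \sqrt{13}$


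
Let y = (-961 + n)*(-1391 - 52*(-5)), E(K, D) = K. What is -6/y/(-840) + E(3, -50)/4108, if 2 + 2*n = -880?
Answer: 12807349/17537421720 ≈ 0.00073029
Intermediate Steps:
n = -441 (n = -1 + (½)*(-880) = -1 - 440 = -441)
y = 1585662 (y = (-961 - 441)*(-1391 - 52*(-5)) = -1402*(-1391 + 260) = -1402*(-1131) = 1585662)
-6/y/(-840) + E(3, -50)/4108 = -6/1585662/(-840) + 3/4108 = -6*1/1585662*(-1/840) + 3*(1/4108) = -1/264277*(-1/840) + 3/4108 = 1/221992680 + 3/4108 = 12807349/17537421720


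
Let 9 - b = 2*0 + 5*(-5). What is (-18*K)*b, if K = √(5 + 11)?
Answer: -2448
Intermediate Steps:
K = 4 (K = √16 = 4)
b = 34 (b = 9 - (2*0 + 5*(-5)) = 9 - (0 - 25) = 9 - 1*(-25) = 9 + 25 = 34)
(-18*K)*b = -18*4*34 = -72*34 = -2448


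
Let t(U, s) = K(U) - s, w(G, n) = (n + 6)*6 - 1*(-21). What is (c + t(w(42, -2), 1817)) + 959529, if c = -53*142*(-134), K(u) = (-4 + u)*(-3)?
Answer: 1966073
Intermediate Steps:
w(G, n) = 57 + 6*n (w(G, n) = (6 + n)*6 + 21 = (36 + 6*n) + 21 = 57 + 6*n)
K(u) = 12 - 3*u
t(U, s) = 12 - s - 3*U (t(U, s) = (12 - 3*U) - s = 12 - s - 3*U)
c = 1008484 (c = -7526*(-134) = 1008484)
(c + t(w(42, -2), 1817)) + 959529 = (1008484 + (12 - 1*1817 - 3*(57 + 6*(-2)))) + 959529 = (1008484 + (12 - 1817 - 3*(57 - 12))) + 959529 = (1008484 + (12 - 1817 - 3*45)) + 959529 = (1008484 + (12 - 1817 - 135)) + 959529 = (1008484 - 1940) + 959529 = 1006544 + 959529 = 1966073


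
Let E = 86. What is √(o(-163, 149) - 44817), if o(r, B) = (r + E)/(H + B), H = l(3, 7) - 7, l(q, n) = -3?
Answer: 2*I*√216479990/139 ≈ 211.7*I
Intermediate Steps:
H = -10 (H = -3 - 7 = -10)
o(r, B) = (86 + r)/(-10 + B) (o(r, B) = (r + 86)/(-10 + B) = (86 + r)/(-10 + B))
√(o(-163, 149) - 44817) = √((86 - 163)/(-10 + 149) - 44817) = √(-77/139 - 44817) = √(-6229640/139) = 2*I*√216479990/139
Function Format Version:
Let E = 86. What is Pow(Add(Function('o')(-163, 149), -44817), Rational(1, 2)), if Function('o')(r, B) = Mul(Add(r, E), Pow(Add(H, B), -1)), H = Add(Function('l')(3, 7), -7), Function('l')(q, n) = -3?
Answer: Mul(Rational(2, 139), I, Pow(216479990, Rational(1, 2))) ≈ Mul(211.70, I)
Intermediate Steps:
H = -10 (H = Add(-3, -7) = -10)
Function('o')(r, B) = Mul(Pow(Add(-10, B), -1), Add(86, r)) (Function('o')(r, B) = Mul(Add(r, 86), Pow(Add(-10, B), -1)) = Mul(Add(86, r), Pow(Add(-10, B), -1)) = Mul(Pow(Add(-10, B), -1), Add(86, r)))
Pow(Add(Function('o')(-163, 149), -44817), Rational(1, 2)) = Pow(Add(Mul(Pow(Add(-10, 149), -1), Add(86, -163)), -44817), Rational(1, 2)) = Pow(Add(Mul(Pow(139, -1), -77), -44817), Rational(1, 2)) = Pow(Add(Mul(Rational(1, 139), -77), -44817), Rational(1, 2)) = Pow(Add(Rational(-77, 139), -44817), Rational(1, 2)) = Pow(Rational(-6229640, 139), Rational(1, 2)) = Mul(Rational(2, 139), I, Pow(216479990, Rational(1, 2)))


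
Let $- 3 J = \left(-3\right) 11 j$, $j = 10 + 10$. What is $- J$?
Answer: $-220$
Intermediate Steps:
$j = 20$
$J = 220$ ($J = - \frac{\left(-3\right) 11 \cdot 20}{3} = - \frac{\left(-33\right) 20}{3} = \left(- \frac{1}{3}\right) \left(-660\right) = 220$)
$- J = \left(-1\right) 220 = -220$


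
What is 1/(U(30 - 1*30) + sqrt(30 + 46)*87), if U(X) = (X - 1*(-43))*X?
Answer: sqrt(19)/3306 ≈ 0.0013185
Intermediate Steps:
U(X) = X*(43 + X) (U(X) = (X + 43)*X = (43 + X)*X = X*(43 + X))
1/(U(30 - 1*30) + sqrt(30 + 46)*87) = 1/((30 - 1*30)*(43 + (30 - 1*30)) + sqrt(30 + 46)*87) = 1/((30 - 30)*(43 + (30 - 30)) + sqrt(76)*87) = 1/(0*(43 + 0) + (2*sqrt(19))*87) = 1/(0*43 + 174*sqrt(19)) = 1/(0 + 174*sqrt(19)) = 1/(174*sqrt(19)) = sqrt(19)/3306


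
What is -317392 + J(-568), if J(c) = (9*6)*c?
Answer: -348064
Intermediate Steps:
J(c) = 54*c
-317392 + J(-568) = -317392 + 54*(-568) = -317392 - 30672 = -348064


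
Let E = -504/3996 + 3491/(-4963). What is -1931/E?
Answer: 1063774383/456983 ≈ 2327.8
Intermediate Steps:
E = -456983/550893 (E = -504*1/3996 + 3491*(-1/4963) = -14/111 - 3491/4963 = -456983/550893 ≈ -0.82953)
-1931/E = -1931/(-456983/550893) = -1931*(-550893/456983) = 1063774383/456983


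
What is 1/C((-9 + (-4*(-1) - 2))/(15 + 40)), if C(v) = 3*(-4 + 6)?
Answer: ⅙ ≈ 0.16667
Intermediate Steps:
C(v) = 6 (C(v) = 3*2 = 6)
1/C((-9 + (-4*(-1) - 2))/(15 + 40)) = 1/6 = ⅙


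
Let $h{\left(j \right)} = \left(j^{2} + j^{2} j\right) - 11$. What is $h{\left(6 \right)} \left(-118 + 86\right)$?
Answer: $-7712$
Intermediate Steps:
$h{\left(j \right)} = -11 + j^{2} + j^{3}$ ($h{\left(j \right)} = \left(j^{2} + j^{3}\right) - 11 = -11 + j^{2} + j^{3}$)
$h{\left(6 \right)} \left(-118 + 86\right) = \left(-11 + 6^{2} + 6^{3}\right) \left(-118 + 86\right) = \left(-11 + 36 + 216\right) \left(-32\right) = 241 \left(-32\right) = -7712$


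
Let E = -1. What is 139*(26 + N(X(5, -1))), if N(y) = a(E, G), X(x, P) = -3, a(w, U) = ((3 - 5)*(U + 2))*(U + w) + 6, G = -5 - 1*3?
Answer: -10564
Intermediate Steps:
G = -8 (G = -5 - 3 = -8)
a(w, U) = 6 + (-4 - 2*U)*(U + w) (a(w, U) = (-2*(2 + U))*(U + w) + 6 = (-4 - 2*U)*(U + w) + 6 = 6 + (-4 - 2*U)*(U + w))
N(y) = -102 (N(y) = 6 - 4*(-8) - 4*(-1) - 2*(-8)² - 2*(-8)*(-1) = 6 + 32 + 4 - 2*64 - 16 = 6 + 32 + 4 - 128 - 16 = -102)
139*(26 + N(X(5, -1))) = 139*(26 - 102) = 139*(-76) = -10564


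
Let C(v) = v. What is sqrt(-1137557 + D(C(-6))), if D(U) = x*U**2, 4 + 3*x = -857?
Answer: I*sqrt(1147889) ≈ 1071.4*I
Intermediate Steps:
x = -287 (x = -4/3 + (1/3)*(-857) = -4/3 - 857/3 = -287)
D(U) = -287*U**2
sqrt(-1137557 + D(C(-6))) = sqrt(-1137557 - 287*(-6)**2) = sqrt(-1137557 - 287*36) = sqrt(-1137557 - 10332) = sqrt(-1147889) = I*sqrt(1147889)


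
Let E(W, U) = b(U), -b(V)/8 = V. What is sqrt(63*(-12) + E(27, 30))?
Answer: 2*I*sqrt(249) ≈ 31.559*I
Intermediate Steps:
b(V) = -8*V
E(W, U) = -8*U
sqrt(63*(-12) + E(27, 30)) = sqrt(63*(-12) - 8*30) = sqrt(-756 - 240) = sqrt(-996) = 2*I*sqrt(249)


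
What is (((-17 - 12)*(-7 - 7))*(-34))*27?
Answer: -372708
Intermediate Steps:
(((-17 - 12)*(-7 - 7))*(-34))*27 = (-29*(-14)*(-34))*27 = (406*(-34))*27 = -13804*27 = -372708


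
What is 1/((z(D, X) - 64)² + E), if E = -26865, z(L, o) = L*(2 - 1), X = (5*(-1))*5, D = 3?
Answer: -1/23144 ≈ -4.3208e-5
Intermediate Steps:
X = -25 (X = -5*5 = -25)
z(L, o) = L (z(L, o) = L*1 = L)
1/((z(D, X) - 64)² + E) = 1/((3 - 64)² - 26865) = 1/((-61)² - 26865) = 1/(3721 - 26865) = 1/(-23144) = -1/23144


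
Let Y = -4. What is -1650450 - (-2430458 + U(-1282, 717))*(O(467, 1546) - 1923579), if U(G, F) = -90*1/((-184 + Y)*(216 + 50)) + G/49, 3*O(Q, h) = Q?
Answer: -409114962739497885/87514 ≈ -4.6749e+12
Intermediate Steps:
O(Q, h) = Q/3
U(G, F) = 45/25004 + G/49 (U(G, F) = -90*1/((-184 - 4)*(216 + 50)) + G/49 = -90/((-188*266)) + G*(1/49) = -90/(-50008) + G/49 = -90*(-1/50008) + G/49 = 45/25004 + G/49)
-1650450 - (-2430458 + U(-1282, 717))*(O(467, 1546) - 1923579) = -1650450 - (-2430458 + (45/25004 + (1/49)*(-1282)))*((1/3)*467 - 1923579) = -1650450 - (-2430458 + (45/25004 - 1282/49))*(467/3 - 1923579) = -1650450 - (-2430458 - 4578989/175028)*(-5770270)/3 = -1650450 - (-425402781813)*(-5770270)/(175028*3) = -1650450 - 1*409114818302016585/87514 = -1650450 - 409114818302016585/87514 = -409114962739497885/87514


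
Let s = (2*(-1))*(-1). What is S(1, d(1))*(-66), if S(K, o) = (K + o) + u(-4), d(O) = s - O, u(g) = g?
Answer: 132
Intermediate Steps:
s = 2 (s = -2*(-1) = 2)
d(O) = 2 - O
S(K, o) = -4 + K + o (S(K, o) = (K + o) - 4 = -4 + K + o)
S(1, d(1))*(-66) = (-4 + 1 + (2 - 1*1))*(-66) = (-4 + 1 + (2 - 1))*(-66) = (-4 + 1 + 1)*(-66) = -2*(-66) = 132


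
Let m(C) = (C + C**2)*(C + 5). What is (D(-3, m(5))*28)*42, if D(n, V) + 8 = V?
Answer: 343392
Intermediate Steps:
m(C) = (5 + C)*(C + C**2) (m(C) = (C + C**2)*(5 + C) = (5 + C)*(C + C**2))
D(n, V) = -8 + V
(D(-3, m(5))*28)*42 = ((-8 + 5*(5 + 5**2 + 6*5))*28)*42 = ((-8 + 5*(5 + 25 + 30))*28)*42 = ((-8 + 5*60)*28)*42 = ((-8 + 300)*28)*42 = (292*28)*42 = 8176*42 = 343392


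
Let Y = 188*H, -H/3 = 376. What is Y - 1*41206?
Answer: -253270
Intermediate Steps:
H = -1128 (H = -3*376 = -1128)
Y = -212064 (Y = 188*(-1128) = -212064)
Y - 1*41206 = -212064 - 1*41206 = -212064 - 41206 = -253270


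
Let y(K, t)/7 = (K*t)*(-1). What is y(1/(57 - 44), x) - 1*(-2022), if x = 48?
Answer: 25950/13 ≈ 1996.2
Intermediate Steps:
y(K, t) = -7*K*t (y(K, t) = 7*((K*t)*(-1)) = 7*(-K*t) = -7*K*t)
y(1/(57 - 44), x) - 1*(-2022) = -7*48/(57 - 44) - 1*(-2022) = -7*48/13 + 2022 = -7*1/13*48 + 2022 = -336/13 + 2022 = 25950/13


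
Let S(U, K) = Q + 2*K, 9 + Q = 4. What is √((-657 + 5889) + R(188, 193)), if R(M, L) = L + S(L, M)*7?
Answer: √8022 ≈ 89.566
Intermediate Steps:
Q = -5 (Q = -9 + 4 = -5)
S(U, K) = -5 + 2*K
R(M, L) = -35 + L + 14*M (R(M, L) = L + (-5 + 2*M)*7 = L + (-35 + 14*M) = -35 + L + 14*M)
√((-657 + 5889) + R(188, 193)) = √((-657 + 5889) + (-35 + 193 + 14*188)) = √(5232 + (-35 + 193 + 2632)) = √(5232 + 2790) = √8022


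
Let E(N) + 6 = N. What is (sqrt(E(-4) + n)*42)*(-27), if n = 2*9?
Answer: -2268*sqrt(2) ≈ -3207.4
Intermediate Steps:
n = 18
E(N) = -6 + N
(sqrt(E(-4) + n)*42)*(-27) = (sqrt((-6 - 4) + 18)*42)*(-27) = (sqrt(-10 + 18)*42)*(-27) = (sqrt(8)*42)*(-27) = ((2*sqrt(2))*42)*(-27) = (84*sqrt(2))*(-27) = -2268*sqrt(2)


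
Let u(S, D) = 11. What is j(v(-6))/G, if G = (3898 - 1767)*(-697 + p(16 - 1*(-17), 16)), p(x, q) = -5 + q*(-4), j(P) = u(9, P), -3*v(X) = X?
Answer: -11/1632346 ≈ -6.7388e-6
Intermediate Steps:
v(X) = -X/3
j(P) = 11
p(x, q) = -5 - 4*q
G = -1632346 (G = (3898 - 1767)*(-697 + (-5 - 4*16)) = 2131*(-697 + (-5 - 64)) = 2131*(-697 - 69) = 2131*(-766) = -1632346)
j(v(-6))/G = 11/(-1632346) = 11*(-1/1632346) = -11/1632346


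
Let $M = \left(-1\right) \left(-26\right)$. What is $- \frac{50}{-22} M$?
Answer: $\frac{650}{11} \approx 59.091$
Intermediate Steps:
$M = 26$
$- \frac{50}{-22} M = - \frac{50}{-22} \cdot 26 = \left(-50\right) \left(- \frac{1}{22}\right) 26 = \frac{25}{11} \cdot 26 = \frac{650}{11}$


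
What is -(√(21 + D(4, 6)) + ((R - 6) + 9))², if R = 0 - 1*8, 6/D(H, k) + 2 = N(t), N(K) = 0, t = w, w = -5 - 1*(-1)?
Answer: -43 + 30*√2 ≈ -0.57359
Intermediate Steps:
w = -4 (w = -5 + 1 = -4)
t = -4
D(H, k) = -3 (D(H, k) = 6/(-2 + 0) = 6/(-2) = 6*(-½) = -3)
R = -8 (R = 0 - 8 = -8)
-(√(21 + D(4, 6)) + ((R - 6) + 9))² = -(√(21 - 3) + ((-8 - 6) + 9))² = -(√18 + (-14 + 9))² = -(3*√2 - 5)² = -(-5 + 3*√2)²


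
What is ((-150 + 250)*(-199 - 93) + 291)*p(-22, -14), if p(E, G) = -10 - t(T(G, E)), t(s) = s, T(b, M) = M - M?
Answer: 289090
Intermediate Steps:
T(b, M) = 0
p(E, G) = -10 (p(E, G) = -10 - 1*0 = -10 + 0 = -10)
((-150 + 250)*(-199 - 93) + 291)*p(-22, -14) = ((-150 + 250)*(-199 - 93) + 291)*(-10) = (100*(-292) + 291)*(-10) = (-29200 + 291)*(-10) = -28909*(-10) = 289090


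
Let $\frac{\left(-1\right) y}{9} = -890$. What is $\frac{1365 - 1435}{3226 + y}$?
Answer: $- \frac{35}{5618} \approx -0.00623$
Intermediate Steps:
$y = 8010$ ($y = \left(-9\right) \left(-890\right) = 8010$)
$\frac{1365 - 1435}{3226 + y} = \frac{1365 - 1435}{3226 + 8010} = - \frac{70}{11236} = \left(-70\right) \frac{1}{11236} = - \frac{35}{5618}$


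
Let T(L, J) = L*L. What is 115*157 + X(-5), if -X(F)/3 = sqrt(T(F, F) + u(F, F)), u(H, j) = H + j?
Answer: 18055 - 3*sqrt(15) ≈ 18043.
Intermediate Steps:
T(L, J) = L**2
X(F) = -3*sqrt(F**2 + 2*F) (X(F) = -3*sqrt(F**2 + (F + F)) = -3*sqrt(F**2 + 2*F))
115*157 + X(-5) = 115*157 - 3*sqrt(15) = 18055 - 3*sqrt(15)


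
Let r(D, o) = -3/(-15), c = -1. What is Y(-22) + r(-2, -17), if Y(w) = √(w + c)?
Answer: ⅕ + I*√23 ≈ 0.2 + 4.7958*I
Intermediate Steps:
r(D, o) = ⅕ (r(D, o) = -3*(-1/15) = ⅕)
Y(w) = √(-1 + w) (Y(w) = √(w - 1) = √(-1 + w))
Y(-22) + r(-2, -17) = √(-1 - 22) + ⅕ = √(-23) + ⅕ = I*√23 + ⅕ = ⅕ + I*√23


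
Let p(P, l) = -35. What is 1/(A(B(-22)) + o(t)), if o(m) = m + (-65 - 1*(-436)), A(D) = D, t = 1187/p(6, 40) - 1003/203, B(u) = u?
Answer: 145/44971 ≈ 0.0032243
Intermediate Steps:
t = -5634/145 (t = 1187/(-35) - 1003/203 = 1187*(-1/35) - 1003*1/203 = -1187/35 - 1003/203 = -5634/145 ≈ -38.855)
o(m) = 371 + m (o(m) = m + (-65 + 436) = m + 371 = 371 + m)
1/(A(B(-22)) + o(t)) = 1/(-22 + (371 - 5634/145)) = 1/(-22 + 48161/145) = 1/(44971/145) = 145/44971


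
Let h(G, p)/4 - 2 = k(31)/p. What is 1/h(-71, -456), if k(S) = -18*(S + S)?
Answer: 19/338 ≈ 0.056213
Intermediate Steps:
k(S) = -36*S
h(G, p) = 8 - 4464/p (h(G, p) = 8 + 4*((-36*31)/p) = 8 + 4*(-1116/p) = 8 - 4464/p)
1/h(-71, -456) = 1/(8 - 4464/(-456)) = 1/(8 - 4464*(-1/456)) = 1/(8 + 186/19) = 1/(338/19) = 19/338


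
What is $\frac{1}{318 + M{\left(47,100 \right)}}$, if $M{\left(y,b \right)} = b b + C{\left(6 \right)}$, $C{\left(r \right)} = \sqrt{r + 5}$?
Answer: $\frac{938}{9678283} - \frac{\sqrt{11}}{106461113} \approx 9.6887 \cdot 10^{-5}$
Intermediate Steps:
$C{\left(r \right)} = \sqrt{5 + r}$
$M{\left(y,b \right)} = \sqrt{11} + b^{2}$ ($M{\left(y,b \right)} = b b + \sqrt{5 + 6} = b^{2} + \sqrt{11} = \sqrt{11} + b^{2}$)
$\frac{1}{318 + M{\left(47,100 \right)}} = \frac{1}{318 + \left(\sqrt{11} + 100^{2}\right)} = \frac{1}{318 + \left(\sqrt{11} + 10000\right)} = \frac{1}{318 + \left(10000 + \sqrt{11}\right)} = \frac{1}{10318 + \sqrt{11}}$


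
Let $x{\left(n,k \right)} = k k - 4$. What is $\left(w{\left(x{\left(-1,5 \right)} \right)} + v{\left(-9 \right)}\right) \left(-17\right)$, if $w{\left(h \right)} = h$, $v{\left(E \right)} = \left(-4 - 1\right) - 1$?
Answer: $-255$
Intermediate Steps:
$x{\left(n,k \right)} = -4 + k^{2}$ ($x{\left(n,k \right)} = k^{2} - 4 = -4 + k^{2}$)
$v{\left(E \right)} = -6$ ($v{\left(E \right)} = -5 - 1 = -6$)
$\left(w{\left(x{\left(-1,5 \right)} \right)} + v{\left(-9 \right)}\right) \left(-17\right) = \left(\left(-4 + 5^{2}\right) - 6\right) \left(-17\right) = \left(\left(-4 + 25\right) - 6\right) \left(-17\right) = \left(21 - 6\right) \left(-17\right) = 15 \left(-17\right) = -255$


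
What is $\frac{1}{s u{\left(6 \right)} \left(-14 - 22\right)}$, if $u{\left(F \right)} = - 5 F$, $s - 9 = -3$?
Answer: $\frac{1}{6480} \approx 0.00015432$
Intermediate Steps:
$s = 6$ ($s = 9 - 3 = 6$)
$\frac{1}{s u{\left(6 \right)} \left(-14 - 22\right)} = \frac{1}{6 \left(\left(-5\right) 6\right) \left(-14 - 22\right)} = \frac{1}{6 \left(-30\right) \left(-14 - 22\right)} = \frac{1}{\left(-180\right) \left(-36\right)} = \frac{1}{6480}$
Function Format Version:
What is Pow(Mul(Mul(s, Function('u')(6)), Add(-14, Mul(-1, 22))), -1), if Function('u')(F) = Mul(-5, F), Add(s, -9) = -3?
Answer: Rational(1, 6480) ≈ 0.00015432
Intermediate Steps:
s = 6 (s = Add(9, -3) = 6)
Pow(Mul(Mul(s, Function('u')(6)), Add(-14, Mul(-1, 22))), -1) = Pow(Mul(Mul(6, Mul(-5, 6)), Add(-14, Mul(-1, 22))), -1) = Pow(Mul(Mul(6, -30), Add(-14, -22)), -1) = Pow(Mul(-180, -36), -1) = Pow(6480, -1) = Rational(1, 6480)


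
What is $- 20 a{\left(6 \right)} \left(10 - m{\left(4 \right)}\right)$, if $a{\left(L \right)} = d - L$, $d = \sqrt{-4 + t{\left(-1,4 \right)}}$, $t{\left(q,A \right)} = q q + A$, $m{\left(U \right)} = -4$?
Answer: $1400$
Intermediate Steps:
$t{\left(q,A \right)} = A + q^{2}$ ($t{\left(q,A \right)} = q^{2} + A = A + q^{2}$)
$d = 1$ ($d = \sqrt{-4 + \left(4 + \left(-1\right)^{2}\right)} = \sqrt{-4 + \left(4 + 1\right)} = \sqrt{-4 + 5} = \sqrt{1} = 1$)
$a{\left(L \right)} = 1 - L$
$- 20 a{\left(6 \right)} \left(10 - m{\left(4 \right)}\right) = - 20 \left(1 - 6\right) \left(10 - -4\right) = - 20 \left(1 - 6\right) \left(10 + 4\right) = \left(-20\right) \left(-5\right) 14 = 100 \cdot 14 = 1400$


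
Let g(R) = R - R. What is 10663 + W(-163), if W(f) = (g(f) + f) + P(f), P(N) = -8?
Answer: 10492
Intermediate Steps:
g(R) = 0
W(f) = -8 + f (W(f) = (0 + f) - 8 = f - 8 = -8 + f)
10663 + W(-163) = 10663 + (-8 - 163) = 10663 - 171 = 10492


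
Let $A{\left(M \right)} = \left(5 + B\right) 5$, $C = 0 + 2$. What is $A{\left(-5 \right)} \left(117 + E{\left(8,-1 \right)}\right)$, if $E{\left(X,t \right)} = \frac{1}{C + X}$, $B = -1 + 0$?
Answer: $2342$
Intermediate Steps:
$B = -1$
$C = 2$
$E{\left(X,t \right)} = \frac{1}{2 + X}$
$A{\left(M \right)} = 20$ ($A{\left(M \right)} = \left(5 - 1\right) 5 = 4 \cdot 5 = 20$)
$A{\left(-5 \right)} \left(117 + E{\left(8,-1 \right)}\right) = 20 \left(117 + \frac{1}{2 + 8}\right) = 20 \left(117 + \frac{1}{10}\right) = 20 \cdot \frac{1171}{10} = 2342$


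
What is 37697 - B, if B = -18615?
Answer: 56312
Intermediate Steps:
37697 - B = 37697 - 1*(-18615) = 37697 + 18615 = 56312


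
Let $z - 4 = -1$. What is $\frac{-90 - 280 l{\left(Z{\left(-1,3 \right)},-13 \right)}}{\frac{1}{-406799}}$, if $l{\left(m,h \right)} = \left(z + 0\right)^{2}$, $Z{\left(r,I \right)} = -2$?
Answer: $1061745390$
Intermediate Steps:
$z = 3$ ($z = 4 - 1 = 3$)
$l{\left(m,h \right)} = 9$ ($l{\left(m,h \right)} = \left(3 + 0\right)^{2} = 3^{2} = 9$)
$\frac{-90 - 280 l{\left(Z{\left(-1,3 \right)},-13 \right)}}{\frac{1}{-406799}} = \frac{-90 - 2520}{\frac{1}{-406799}} = \frac{-90 - 2520}{- \frac{1}{406799}} = \left(-2610\right) \left(-406799\right) = 1061745390$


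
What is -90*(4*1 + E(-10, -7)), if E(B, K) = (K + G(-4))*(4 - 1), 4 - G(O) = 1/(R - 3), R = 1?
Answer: 315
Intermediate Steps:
G(O) = 9/2 (G(O) = 4 - 1/(1 - 3) = 4 - 1/(-2) = 4 - 1*(-1/2) = 4 + 1/2 = 9/2)
E(B, K) = 27/2 + 3*K (E(B, K) = (K + 9/2)*(4 - 1) = (9/2 + K)*3 = 27/2 + 3*K)
-90*(4*1 + E(-10, -7)) = -90*(4*1 + (27/2 + 3*(-7))) = -90*(4 + (27/2 - 21)) = -90*(4 - 15/2) = -90*(-7/2) = 315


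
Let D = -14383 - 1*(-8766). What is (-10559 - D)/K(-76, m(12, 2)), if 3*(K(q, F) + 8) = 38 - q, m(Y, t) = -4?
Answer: -2471/15 ≈ -164.73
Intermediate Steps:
D = -5617 (D = -14383 + 8766 = -5617)
K(q, F) = 14/3 - q/3 (K(q, F) = -8 + (38 - q)/3 = -8 + (38/3 - q/3) = 14/3 - q/3)
(-10559 - D)/K(-76, m(12, 2)) = (-10559 - 1*(-5617))/(14/3 - ⅓*(-76)) = (-10559 + 5617)/(14/3 + 76/3) = -4942/30 = -4942*1/30 = -2471/15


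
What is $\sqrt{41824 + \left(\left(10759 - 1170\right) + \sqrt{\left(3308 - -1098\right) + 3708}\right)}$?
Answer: $\sqrt{51413 + \sqrt{8114}} \approx 226.94$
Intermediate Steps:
$\sqrt{41824 + \left(\left(10759 - 1170\right) + \sqrt{\left(3308 - -1098\right) + 3708}\right)} = \sqrt{41824 + \left(9589 + \sqrt{\left(3308 + 1098\right) + 3708}\right)} = \sqrt{41824 + \left(9589 + \sqrt{4406 + 3708}\right)} = \sqrt{41824 + \left(9589 + \sqrt{8114}\right)} = \sqrt{51413 + \sqrt{8114}}$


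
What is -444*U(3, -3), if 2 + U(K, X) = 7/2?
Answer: -666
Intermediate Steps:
U(K, X) = 3/2 (U(K, X) = -2 + 7/2 = 3/2)
-444*U(3, -3) = -444*3/2 = -666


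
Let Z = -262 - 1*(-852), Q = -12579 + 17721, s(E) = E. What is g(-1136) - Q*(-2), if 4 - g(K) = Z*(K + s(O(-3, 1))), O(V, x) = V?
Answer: 682298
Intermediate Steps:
Q = 5142
Z = 590 (Z = -262 + 852 = 590)
g(K) = 1774 - 590*K (g(K) = 4 - 590*(K - 3) = 4 - 590*(-3 + K) = 4 - (-1770 + 590*K) = 4 + (1770 - 590*K) = 1774 - 590*K)
g(-1136) - Q*(-2) = (1774 - 590*(-1136)) - 5142*(-2) = (1774 + 670240) - 1*(-10284) = 672014 + 10284 = 682298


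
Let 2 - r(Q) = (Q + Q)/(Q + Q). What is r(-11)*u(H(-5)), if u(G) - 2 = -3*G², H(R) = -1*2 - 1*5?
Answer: -145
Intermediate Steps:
H(R) = -7 (H(R) = -2 - 5 = -7)
r(Q) = 1 (r(Q) = 2 - (Q + Q)/(Q + Q) = 2 - 2*Q/(2*Q) = 2 - 2*Q*1/(2*Q) = 2 - 1*1 = 2 - 1 = 1)
u(G) = 2 - 3*G²
r(-11)*u(H(-5)) = 1*(2 - 3*(-7)²) = 1*(2 - 3*49) = 1*(2 - 147) = 1*(-145) = -145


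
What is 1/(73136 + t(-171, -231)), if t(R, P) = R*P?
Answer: 1/112637 ≈ 8.8781e-6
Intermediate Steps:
t(R, P) = P*R
1/(73136 + t(-171, -231)) = 1/(73136 - 231*(-171)) = 1/(73136 + 39501) = 1/112637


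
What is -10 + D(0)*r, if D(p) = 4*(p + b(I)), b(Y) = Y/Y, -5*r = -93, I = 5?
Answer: 322/5 ≈ 64.400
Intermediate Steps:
r = 93/5 (r = -⅕*(-93) = 93/5 ≈ 18.600)
b(Y) = 1
D(p) = 4 + 4*p (D(p) = 4*(p + 1) = 4*(1 + p) = 4 + 4*p)
-10 + D(0)*r = -10 + (4 + 4*0)*(93/5) = -10 + (4 + 0)*(93/5) = -10 + 4*(93/5) = -10 + 372/5 = 322/5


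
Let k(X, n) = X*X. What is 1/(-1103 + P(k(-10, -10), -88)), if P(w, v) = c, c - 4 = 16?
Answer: -1/1083 ≈ -0.00092336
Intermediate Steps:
c = 20 (c = 4 + 16 = 20)
k(X, n) = X²
P(w, v) = 20
1/(-1103 + P(k(-10, -10), -88)) = 1/(-1103 + 20) = 1/(-1083) = -1/1083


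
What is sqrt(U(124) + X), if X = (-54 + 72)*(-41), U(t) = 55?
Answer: I*sqrt(683) ≈ 26.134*I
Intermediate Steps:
X = -738 (X = 18*(-41) = -738)
sqrt(U(124) + X) = sqrt(55 - 738) = sqrt(-683) = I*sqrt(683)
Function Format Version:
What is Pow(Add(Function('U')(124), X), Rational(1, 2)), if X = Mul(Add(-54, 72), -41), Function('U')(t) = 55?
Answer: Mul(I, Pow(683, Rational(1, 2))) ≈ Mul(26.134, I)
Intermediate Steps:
X = -738 (X = Mul(18, -41) = -738)
Pow(Add(Function('U')(124), X), Rational(1, 2)) = Pow(Add(55, -738), Rational(1, 2)) = Pow(-683, Rational(1, 2)) = Mul(I, Pow(683, Rational(1, 2)))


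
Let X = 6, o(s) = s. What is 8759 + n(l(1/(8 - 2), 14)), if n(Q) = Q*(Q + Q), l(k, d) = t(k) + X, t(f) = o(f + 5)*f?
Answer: 5736841/648 ≈ 8853.2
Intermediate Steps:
t(f) = f*(5 + f) (t(f) = (f + 5)*f = (5 + f)*f = f*(5 + f))
l(k, d) = 6 + k*(5 + k) (l(k, d) = k*(5 + k) + 6 = 6 + k*(5 + k))
n(Q) = 2*Q² (n(Q) = Q*(2*Q) = 2*Q²)
8759 + n(l(1/(8 - 2), 14)) = 8759 + 2*(6 + (5 + 1/(8 - 2))/(8 - 2))² = 8759 + 2*(6 + (5 + 1/6)/6)² = 8759 + 2*(6 + (5 + ⅙)/6)² = 8759 + 2*(6 + (⅙)*(31/6))² = 8759 + 2*(6 + 31/36)² = 8759 + 2*(247/36)² = 8759 + 2*(61009/1296) = 8759 + 61009/648 = 5736841/648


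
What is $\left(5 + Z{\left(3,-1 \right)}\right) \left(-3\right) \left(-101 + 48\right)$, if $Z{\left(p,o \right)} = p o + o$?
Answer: $159$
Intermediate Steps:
$Z{\left(p,o \right)} = o + o p$ ($Z{\left(p,o \right)} = o p + o = o + o p$)
$\left(5 + Z{\left(3,-1 \right)}\right) \left(-3\right) \left(-101 + 48\right) = \left(5 - \left(1 + 3\right)\right) \left(-3\right) \left(-101 + 48\right) = \left(5 - 4\right) \left(-3\right) \left(-53\right) = 1 \left(-3\right) \left(-53\right) = \left(-3\right) \left(-53\right) = 159$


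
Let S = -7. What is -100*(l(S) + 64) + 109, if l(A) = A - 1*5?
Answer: -5091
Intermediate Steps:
l(A) = -5 + A (l(A) = A - 5 = -5 + A)
-100*(l(S) + 64) + 109 = -100*((-5 - 7) + 64) + 109 = -100*(-12 + 64) + 109 = -100*52 + 109 = -5200 + 109 = -5091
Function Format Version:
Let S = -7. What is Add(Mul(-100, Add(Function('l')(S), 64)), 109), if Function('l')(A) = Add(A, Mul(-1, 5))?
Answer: -5091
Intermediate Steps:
Function('l')(A) = Add(-5, A) (Function('l')(A) = Add(A, -5) = Add(-5, A))
Add(Mul(-100, Add(Function('l')(S), 64)), 109) = Add(Mul(-100, Add(Add(-5, -7), 64)), 109) = Add(Mul(-100, Add(-12, 64)), 109) = Add(Mul(-100, 52), 109) = Add(-5200, 109) = -5091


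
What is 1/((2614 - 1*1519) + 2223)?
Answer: 1/3318 ≈ 0.00030139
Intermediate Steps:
1/((2614 - 1*1519) + 2223) = 1/((2614 - 1519) + 2223) = 1/(1095 + 2223) = 1/3318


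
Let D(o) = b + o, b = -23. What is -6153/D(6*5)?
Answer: -879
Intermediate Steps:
D(o) = -23 + o
-6153/D(6*5) = -6153/(-23 + 6*5) = -6153/(-23 + 30) = -6153/7 = -6153*1/7 = -879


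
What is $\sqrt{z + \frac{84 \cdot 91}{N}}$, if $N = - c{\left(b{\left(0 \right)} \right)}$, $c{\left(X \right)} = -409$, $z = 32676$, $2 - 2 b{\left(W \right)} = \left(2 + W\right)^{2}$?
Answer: $\frac{36 \sqrt{4220062}}{409} \approx 180.82$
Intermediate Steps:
$b{\left(W \right)} = 1 - \frac{\left(2 + W\right)^{2}}{2}$
$N = 409$ ($N = \left(-1\right) \left(-409\right) = 409$)
$\sqrt{z + \frac{84 \cdot 91}{N}} = \sqrt{32676 + \frac{84 \cdot 91}{409}} = \sqrt{32676 + 7644 \cdot \frac{1}{409}} = \sqrt{32676 + \frac{7644}{409}} = \sqrt{\frac{13372128}{409}} = \frac{36 \sqrt{4220062}}{409}$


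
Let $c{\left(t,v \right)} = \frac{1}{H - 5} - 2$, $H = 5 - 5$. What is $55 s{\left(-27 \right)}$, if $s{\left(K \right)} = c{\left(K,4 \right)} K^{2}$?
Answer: $-88209$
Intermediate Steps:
$H = 0$
$c{\left(t,v \right)} = - \frac{11}{5}$ ($c{\left(t,v \right)} = \frac{1}{0 - 5} - 2 = \frac{1}{-5} - 2 = - \frac{1}{5} - 2 = - \frac{11}{5}$)
$s{\left(K \right)} = - \frac{11 K^{2}}{5}$
$55 s{\left(-27 \right)} = 55 \left(- \frac{11 \left(-27\right)^{2}}{5}\right) = 55 \left(\left(- \frac{11}{5}\right) 729\right) = 55 \left(- \frac{8019}{5}\right) = -88209$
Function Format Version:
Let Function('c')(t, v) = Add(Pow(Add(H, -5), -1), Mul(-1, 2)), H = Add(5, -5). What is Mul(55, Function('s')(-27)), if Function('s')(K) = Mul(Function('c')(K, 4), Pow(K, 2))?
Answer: -88209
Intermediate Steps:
H = 0
Function('c')(t, v) = Rational(-11, 5) (Function('c')(t, v) = Add(Pow(Add(0, -5), -1), Mul(-1, 2)) = Add(Pow(-5, -1), -2) = Add(Rational(-1, 5), -2) = Rational(-11, 5))
Function('s')(K) = Mul(Rational(-11, 5), Pow(K, 2))
Mul(55, Function('s')(-27)) = Mul(55, Mul(Rational(-11, 5), Pow(-27, 2))) = Mul(55, Mul(Rational(-11, 5), 729)) = Mul(55, Rational(-8019, 5)) = -88209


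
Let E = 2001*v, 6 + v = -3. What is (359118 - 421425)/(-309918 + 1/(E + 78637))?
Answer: 3777548796/18789708503 ≈ 0.20104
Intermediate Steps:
v = -9 (v = -6 - 3 = -9)
E = -18009 (E = 2001*(-9) = -18009)
(359118 - 421425)/(-309918 + 1/(E + 78637)) = (359118 - 421425)/(-309918 + 1/(-18009 + 78637)) = -62307/(-309918 + 1/60628) = -62307/(-18789708503/60628) = -62307*(-60628/18789708503) = 3777548796/18789708503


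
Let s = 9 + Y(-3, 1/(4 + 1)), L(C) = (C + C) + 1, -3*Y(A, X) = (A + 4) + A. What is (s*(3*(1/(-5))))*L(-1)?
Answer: 29/5 ≈ 5.8000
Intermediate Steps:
Y(A, X) = -4/3 - 2*A/3 (Y(A, X) = -((A + 4) + A)/3 = -((4 + A) + A)/3 = -(4 + 2*A)/3 = -4/3 - 2*A/3)
L(C) = 1 + 2*C (L(C) = 2*C + 1 = 1 + 2*C)
s = 29/3 (s = 9 + (-4/3 - 2/3*(-3)) = 9 + (-4/3 + 2) = 9 + 2/3 = 29/3 ≈ 9.6667)
(s*(3*(1/(-5))))*L(-1) = (29*(3*(1/(-5)))/3)*(1 + 2*(-1)) = (29*(3*(1*(-1/5)))/3)*(1 - 2) = (29*(3*(-1/5))/3)*(-1) = ((29/3)*(-3/5))*(-1) = -29/5*(-1) = 29/5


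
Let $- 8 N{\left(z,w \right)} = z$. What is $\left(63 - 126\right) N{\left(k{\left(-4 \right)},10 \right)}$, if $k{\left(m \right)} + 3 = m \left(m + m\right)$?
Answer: $\frac{1827}{8} \approx 228.38$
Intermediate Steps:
$k{\left(m \right)} = -3 + 2 m^{2}$ ($k{\left(m \right)} = -3 + m \left(m + m\right) = -3 + m 2 m = -3 + 2 m^{2}$)
$N{\left(z,w \right)} = - \frac{z}{8}$
$\left(63 - 126\right) N{\left(k{\left(-4 \right)},10 \right)} = \left(63 - 126\right) \left(- \frac{-3 + 2 \left(-4\right)^{2}}{8}\right) = - 63 \left(- \frac{-3 + 2 \cdot 16}{8}\right) = - 63 \left(- \frac{-3 + 32}{8}\right) = - 63 \left(\left(- \frac{1}{8}\right) 29\right) = \left(-63\right) \left(- \frac{29}{8}\right) = \frac{1827}{8}$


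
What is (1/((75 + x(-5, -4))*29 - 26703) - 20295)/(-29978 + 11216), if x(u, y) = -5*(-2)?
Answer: 491910211/454753356 ≈ 1.0817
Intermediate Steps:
x(u, y) = 10
(1/((75 + x(-5, -4))*29 - 26703) - 20295)/(-29978 + 11216) = (1/((75 + 10)*29 - 26703) - 20295)/(-29978 + 11216) = (1/(85*29 - 26703) - 20295)/(-18762) = (1/(2465 - 26703) - 20295)*(-1/18762) = (1/(-24238) - 20295)*(-1/18762) = (-1/24238 - 20295)*(-1/18762) = -491910211/24238*(-1/18762) = 491910211/454753356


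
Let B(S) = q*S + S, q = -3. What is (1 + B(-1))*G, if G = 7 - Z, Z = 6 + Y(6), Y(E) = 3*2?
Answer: -15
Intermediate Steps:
B(S) = -2*S (B(S) = -3*S + S = -2*S)
Y(E) = 6
Z = 12 (Z = 6 + 6 = 12)
G = -5 (G = 7 - 1*12 = 7 - 12 = -5)
(1 + B(-1))*G = (1 - 2*(-1))*(-5) = (1 + 2)*(-5) = 3*(-5) = -15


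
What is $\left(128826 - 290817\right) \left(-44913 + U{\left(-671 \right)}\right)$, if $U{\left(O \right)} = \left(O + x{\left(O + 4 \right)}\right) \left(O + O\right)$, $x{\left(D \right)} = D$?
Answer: $-283594889853$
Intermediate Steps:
$U{\left(O \right)} = 2 O \left(4 + 2 O\right)$ ($U{\left(O \right)} = \left(O + \left(O + 4\right)\right) \left(O + O\right) = \left(O + \left(4 + O\right)\right) 2 O = \left(4 + 2 O\right) 2 O = 2 O \left(4 + 2 O\right)$)
$\left(128826 - 290817\right) \left(-44913 + U{\left(-671 \right)}\right) = \left(128826 - 290817\right) \left(-44913 + 4 \left(-671\right) \left(2 - 671\right)\right) = - 161991 \left(-44913 + 4 \left(-671\right) \left(-669\right)\right) = - 161991 \left(-44913 + 1795596\right) = \left(-161991\right) 1750683 = -283594889853$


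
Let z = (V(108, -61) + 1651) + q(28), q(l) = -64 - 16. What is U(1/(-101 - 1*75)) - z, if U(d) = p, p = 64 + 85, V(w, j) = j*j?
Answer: -5143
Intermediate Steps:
V(w, j) = j**2
q(l) = -80
p = 149
z = 5292 (z = ((-61)**2 + 1651) - 80 = (3721 + 1651) - 80 = 5372 - 80 = 5292)
U(d) = 149
U(1/(-101 - 1*75)) - z = 149 - 1*5292 = 149 - 5292 = -5143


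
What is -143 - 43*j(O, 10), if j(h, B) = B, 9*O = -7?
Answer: -573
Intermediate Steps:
O = -7/9 (O = (⅑)*(-7) = -7/9 ≈ -0.77778)
-143 - 43*j(O, 10) = -143 - 43*10 = -143 - 430 = -573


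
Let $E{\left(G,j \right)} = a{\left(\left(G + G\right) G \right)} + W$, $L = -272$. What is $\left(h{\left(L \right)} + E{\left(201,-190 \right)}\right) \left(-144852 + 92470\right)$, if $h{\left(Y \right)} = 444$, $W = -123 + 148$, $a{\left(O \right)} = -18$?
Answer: $-23624282$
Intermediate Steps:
$W = 25$
$E{\left(G,j \right)} = 7$ ($E{\left(G,j \right)} = -18 + 25 = 7$)
$\left(h{\left(L \right)} + E{\left(201,-190 \right)}\right) \left(-144852 + 92470\right) = \left(444 + 7\right) \left(-144852 + 92470\right) = 451 \left(-52382\right) = -23624282$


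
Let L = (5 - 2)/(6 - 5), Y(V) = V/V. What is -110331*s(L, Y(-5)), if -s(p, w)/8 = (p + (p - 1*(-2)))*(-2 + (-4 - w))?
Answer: -49428288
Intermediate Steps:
Y(V) = 1
L = 3 (L = 3/1 = 3*1 = 3)
s(p, w) = -8*(-6 - w)*(2 + 2*p) (s(p, w) = -8*(p + (p - 1*(-2)))*(-2 + (-4 - w)) = -8*(p + (p + 2))*(-6 - w) = -8*(p + (2 + p))*(-6 - w) = -8*(2 + 2*p)*(-6 - w) = -8*(-6 - w)*(2 + 2*p))
-110331*s(L, Y(-5)) = -110331*(96 + 16*1 + 96*3 + 16*3*1) = -110331*(96 + 16 + 288 + 48) = -110331*448 = -49428288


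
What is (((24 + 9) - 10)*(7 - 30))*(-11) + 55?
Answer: 5874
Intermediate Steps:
(((24 + 9) - 10)*(7 - 30))*(-11) + 55 = ((33 - 10)*(-23))*(-11) + 55 = (23*(-23))*(-11) + 55 = -529*(-11) + 55 = 5819 + 55 = 5874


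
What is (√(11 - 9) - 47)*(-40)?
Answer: 1880 - 40*√2 ≈ 1823.4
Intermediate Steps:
(√(11 - 9) - 47)*(-40) = (√2 - 47)*(-40) = (-47 + √2)*(-40) = 1880 - 40*√2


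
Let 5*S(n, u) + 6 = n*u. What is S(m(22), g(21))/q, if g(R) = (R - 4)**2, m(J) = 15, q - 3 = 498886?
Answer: 4329/2494445 ≈ 0.0017355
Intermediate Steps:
q = 498889 (q = 3 + 498886 = 498889)
g(R) = (-4 + R)**2
S(n, u) = -6/5 + n*u/5 (S(n, u) = -6/5 + (n*u)/5 = -6/5 + n*u/5)
S(m(22), g(21))/q = (-6/5 + (1/5)*15*(-4 + 21)**2)/498889 = (-6/5 + (1/5)*15*17**2)*(1/498889) = (-6/5 + (1/5)*15*289)*(1/498889) = (-6/5 + 867)*(1/498889) = (4329/5)*(1/498889) = 4329/2494445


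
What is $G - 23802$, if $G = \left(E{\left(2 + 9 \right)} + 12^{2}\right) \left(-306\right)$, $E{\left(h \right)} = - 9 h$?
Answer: $-37572$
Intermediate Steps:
$G = -13770$ ($G = \left(- 9 \left(2 + 9\right) + 12^{2}\right) \left(-306\right) = \left(\left(-9\right) 11 + 144\right) \left(-306\right) = \left(-99 + 144\right) \left(-306\right) = 45 \left(-306\right) = -13770$)
$G - 23802 = -13770 - 23802 = -37572$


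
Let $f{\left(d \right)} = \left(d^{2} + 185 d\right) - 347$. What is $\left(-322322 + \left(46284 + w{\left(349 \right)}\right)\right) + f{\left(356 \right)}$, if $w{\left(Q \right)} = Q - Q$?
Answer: $-83789$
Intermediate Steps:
$w{\left(Q \right)} = 0$
$f{\left(d \right)} = -347 + d^{2} + 185 d$
$\left(-322322 + \left(46284 + w{\left(349 \right)}\right)\right) + f{\left(356 \right)} = \left(-322322 + \left(46284 + 0\right)\right) + \left(-347 + 356^{2} + 185 \cdot 356\right) = \left(-322322 + 46284\right) + \left(-347 + 126736 + 65860\right) = -276038 + 192249 = -83789$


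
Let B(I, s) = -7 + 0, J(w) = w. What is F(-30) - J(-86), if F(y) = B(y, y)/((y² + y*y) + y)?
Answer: 152213/1770 ≈ 85.996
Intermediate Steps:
B(I, s) = -7
F(y) = -7/(y + 2*y²) (F(y) = -7/((y² + y*y) + y) = -7/((y² + y²) + y) = -7/(2*y² + y) = -7/(y + 2*y²))
F(-30) - J(-86) = -7/(-30*(1 + 2*(-30))) - 1*(-86) = -7*(-1/30)/(1 - 60) + 86 = -7*(-1/30)/(-59) + 86 = -7*(-1/30)*(-1/59) + 86 = -7/1770 + 86 = 152213/1770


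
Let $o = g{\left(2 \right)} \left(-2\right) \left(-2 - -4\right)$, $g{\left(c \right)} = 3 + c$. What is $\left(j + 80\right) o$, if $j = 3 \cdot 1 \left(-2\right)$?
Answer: $-1480$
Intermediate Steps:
$j = -6$ ($j = 3 \left(-2\right) = -6$)
$o = -20$ ($o = \left(3 + 2\right) \left(-2\right) \left(-2 - -4\right) = 5 \left(-2\right) \left(-2 + 4\right) = \left(-10\right) 2 = -20$)
$\left(j + 80\right) o = \left(-6 + 80\right) \left(-20\right) = 74 \left(-20\right) = -1480$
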